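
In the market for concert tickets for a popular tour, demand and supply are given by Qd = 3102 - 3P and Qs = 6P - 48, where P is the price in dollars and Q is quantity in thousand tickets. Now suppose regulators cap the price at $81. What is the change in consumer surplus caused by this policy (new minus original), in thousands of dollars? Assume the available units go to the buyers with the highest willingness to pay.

-316344

Setting quantity demanded equal to quantity supplied, 3102 - 3P = 6P - 48, gives P* = 350 and Q* = 2052.
Because the ceiling (81) lies below the market-clearing price, it is binding.
At P = 81: Qd = 3102 - 3·81 = 2859 and Qs = 6·81 - 48 = 438.
Consumer surplus without the control is ½ · (1034 - 350) · 2052 = 701784.
With the ceiling, 438 units are sold at 81 (assume they go to the highest-value buyers). The demand price at Q = 438 is 888, so CS = ½ · [(1034 - 81) + (888 - 81)] · 438 = 385440.
Change in consumer surplus = 385440 - 701784 = -316344.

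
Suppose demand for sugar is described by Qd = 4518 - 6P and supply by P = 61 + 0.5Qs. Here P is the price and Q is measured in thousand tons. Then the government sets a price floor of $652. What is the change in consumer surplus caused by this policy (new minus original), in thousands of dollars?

-59184

Rearranging supply gives Qs = 2P - 122. Equilibrium: 4518 - 6P = 2P - 122, so 4640 = 8P and P* = 580, Q* = 1038.
The floor of 652 is above the equilibrium price 580, so it binds.
At P = 652: Qd = 4518 - 6·652 = 606 and Qs = 2·652 - 122 = 1182.
Consumer surplus without the control is ½ · (753 - 580) · 1038 = 89787.
With the floor, consumers buy 606 units at 652, so CS = ½ · (753 - 652) · 606 = 30603.
Change in consumer surplus = 30603 - 89787 = -59184.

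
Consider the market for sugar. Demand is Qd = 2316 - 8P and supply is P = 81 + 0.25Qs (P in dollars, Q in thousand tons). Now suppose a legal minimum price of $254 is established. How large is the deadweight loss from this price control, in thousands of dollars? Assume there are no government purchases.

13872

Rearranging supply gives Qs = 4P - 324. Equilibrium: 2316 - 8P = 4P - 324, so 2640 = 12P and P* = 220, Q* = 556.
Because the floor (254) lies above the market-clearing price, it is binding.
At P = 254: Qd = 2316 - 8·254 = 284 and Qs = 4·254 - 324 = 692.
Quantity traded falls to 284. At Q = 284 the demand price is (2316 - 284)/8 = 254 and the supply price is (324 + 284)/4 = 152.
Deadweight loss = ½ · (254 - 152) · (556 - 284) = ½ · 102 · 272 = 13872.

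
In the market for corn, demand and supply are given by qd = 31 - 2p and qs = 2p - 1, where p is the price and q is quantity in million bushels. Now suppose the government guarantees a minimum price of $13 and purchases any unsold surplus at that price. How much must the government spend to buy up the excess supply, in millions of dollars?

260

Without the control the market clears where 31 - 2p = 2p - 1, i.e. p* = 8 and q* = 15.
The floor of 13 is above the equilibrium price 8, so it binds.
At p = 13: qd = 31 - 2·13 = 5 and qs = 2·13 - 1 = 25.
Surplus = qs - qd = 20.
Government expenditure = surplus × support price = 20 × 13 = 260.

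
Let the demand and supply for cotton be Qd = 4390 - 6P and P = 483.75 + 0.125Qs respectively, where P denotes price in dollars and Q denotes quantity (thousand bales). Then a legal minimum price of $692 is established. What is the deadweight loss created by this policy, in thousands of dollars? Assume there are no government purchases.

54621

Rearranging supply gives Qs = 8P - 3870. Equilibrium: 4390 - 6P = 8P - 3870, so 8260 = 14P and P* = 590, Q* = 850.
Because the floor (692) lies above the market-clearing price, it is binding.
At P = 692: Qd = 4390 - 6·692 = 238 and Qs = 8·692 - 3870 = 1666.
Quantity traded falls to 238. At Q = 238 the demand price is (4390 - 238)/6 = 692 and the supply price is (3870 + 238)/8 = 513.5.
Deadweight loss = ½ · (692 - 513.5) · (850 - 238) = ½ · 178.5 · 612 = 54621.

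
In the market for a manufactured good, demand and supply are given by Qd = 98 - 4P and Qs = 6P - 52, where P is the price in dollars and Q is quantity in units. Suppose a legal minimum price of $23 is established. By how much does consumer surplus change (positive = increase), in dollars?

-176

Setting quantity demanded equal to quantity supplied, 98 - 4P = 6P - 52, gives P* = 15 and Q* = 38.
Since 23 > 15, the floor is binding.
At P = 23: Qd = 98 - 4·23 = 6 and Qs = 6·23 - 52 = 86.
Consumer surplus without the control is ½ · (24.5 - 15) · 38 = 180.5.
With the floor, consumers buy 6 units at 23, so CS = ½ · (24.5 - 23) · 6 = 4.5.
Change in consumer surplus = 4.5 - 180.5 = -176.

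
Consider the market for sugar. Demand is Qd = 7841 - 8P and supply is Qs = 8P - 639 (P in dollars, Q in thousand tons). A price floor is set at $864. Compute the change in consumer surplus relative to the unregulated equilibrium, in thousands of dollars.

Setting quantity demanded equal to quantity supplied, 7841 - 8P = 8P - 639, gives P* = 530 and Q* = 3601.
Because the floor (864) lies above the market-clearing price, it is binding.
At P = 864: Qd = 7841 - 8·864 = 929 and Qs = 8·864 - 639 = 6273.
Consumer surplus without the control is ½ · (980.125 - 530) · 3601 = 810450.0625.
With the floor, consumers buy 929 units at 864, so CS = ½ · (980.125 - 864) · 929 = 53940.0625.
Change in consumer surplus = 53940.0625 - 810450.0625 = -756510.

-756510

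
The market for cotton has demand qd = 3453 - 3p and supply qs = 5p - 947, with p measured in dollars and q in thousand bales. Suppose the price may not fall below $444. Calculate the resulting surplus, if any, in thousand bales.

Without the control the market clears where 3453 - 3p = 5p - 947, i.e. p* = 550 and q* = 1803.
Since 444 is below p* = 550, the floor does not bind and the free-market outcome prevails.
Since the control does not bind, there is no surplus.

0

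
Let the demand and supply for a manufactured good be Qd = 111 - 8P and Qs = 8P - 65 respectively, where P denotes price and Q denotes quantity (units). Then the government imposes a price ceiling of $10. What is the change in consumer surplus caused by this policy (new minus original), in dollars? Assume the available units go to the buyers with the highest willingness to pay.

Setting quantity demanded equal to quantity supplied, 111 - 8P = 8P - 65, gives P* = 11 and Q* = 23.
The ceiling of 10 is below the equilibrium price 11, so it binds.
At P = 10: Qd = 111 - 8·10 = 31 and Qs = 8·10 - 65 = 15.
Consumer surplus without the control is ½ · (13.875 - 11) · 23 = 33.0625.
With the ceiling, 15 units are sold at 10 (assume they go to the highest-value buyers). The demand price at Q = 15 is 12, so CS = ½ · [(13.875 - 10) + (12 - 10)] · 15 = 44.0625.
Change in consumer surplus = 44.0625 - 33.0625 = 11.

11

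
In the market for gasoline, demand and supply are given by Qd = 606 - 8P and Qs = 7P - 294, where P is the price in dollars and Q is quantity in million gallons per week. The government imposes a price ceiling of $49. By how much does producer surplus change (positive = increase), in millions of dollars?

-962.5

Setting quantity demanded equal to quantity supplied, 606 - 8P = 7P - 294, gives P* = 60 and Q* = 126.
Because the ceiling (49) lies below the market-clearing price, it is binding.
At P = 49: Qd = 606 - 8·49 = 214 and Qs = 7·49 - 294 = 49.
Producer surplus without the control is ½ · (60 - 42) · 126 = 1134.
With the ceiling, producers sell 49 units at 49, so PS = ½ · (49 - 42) · 49 = 171.5.
Change in producer surplus = 171.5 - 1134 = -962.5.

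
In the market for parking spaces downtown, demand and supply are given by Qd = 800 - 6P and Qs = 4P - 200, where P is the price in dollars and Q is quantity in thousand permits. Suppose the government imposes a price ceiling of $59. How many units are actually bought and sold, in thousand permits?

36

Without the control the market clears where 800 - 6P = 4P - 200, i.e. P* = 100 and Q* = 200.
Since 59 < 100, the ceiling is binding.
At P = 59: Qd = 800 - 6·59 = 446 and Qs = 4·59 - 200 = 36.
The quantity actually transacted is the short side, supply: 36.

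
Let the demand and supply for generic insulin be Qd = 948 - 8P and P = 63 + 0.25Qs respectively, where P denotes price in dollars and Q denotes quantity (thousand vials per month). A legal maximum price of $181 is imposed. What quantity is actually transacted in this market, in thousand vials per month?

Rearranging supply gives Qs = 4P - 252. Equilibrium: 948 - 8P = 4P - 252, so 1200 = 12P and P* = 100, Q* = 148.
Since 181 is above P* = 100, the ceiling does not bind and the free-market outcome prevails.

148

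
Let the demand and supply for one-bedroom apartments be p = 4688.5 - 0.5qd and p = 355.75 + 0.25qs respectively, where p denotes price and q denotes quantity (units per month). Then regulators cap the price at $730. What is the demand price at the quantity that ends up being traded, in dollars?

Rearranging demand gives qd = 9377 - 2p; rearranging supply gives qs = 4p - 1423. Without the control the market clears where 9377 - 2p = 4p - 1423, i.e. p* = 1800 and q* = 5777.
Since 730 < 1800, the ceiling is binding.
At p = 730: qd = 9377 - 2·730 = 7917 and qs = 4·730 - 1423 = 1497.
Only 1497 units reach the market. On the demand curve, the marginal buyer's willingness to pay at q = 1497 is (9377 - 1497)/2 = 3940.

3940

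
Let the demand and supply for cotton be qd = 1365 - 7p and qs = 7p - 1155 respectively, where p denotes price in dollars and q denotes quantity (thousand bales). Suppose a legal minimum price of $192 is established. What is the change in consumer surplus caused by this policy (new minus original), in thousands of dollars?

Setting quantity demanded equal to quantity supplied, 1365 - 7p = 7p - 1155, gives p* = 180 and q* = 105.
The floor of 192 is above the equilibrium price 180, so it binds.
At p = 192: qd = 1365 - 7·192 = 21 and qs = 7·192 - 1155 = 189.
Consumer surplus without the control is ½ · (195 - 180) · 105 = 787.5.
With the floor, consumers buy 21 units at 192, so CS = ½ · (195 - 192) · 21 = 31.5.
Change in consumer surplus = 31.5 - 787.5 = -756.

-756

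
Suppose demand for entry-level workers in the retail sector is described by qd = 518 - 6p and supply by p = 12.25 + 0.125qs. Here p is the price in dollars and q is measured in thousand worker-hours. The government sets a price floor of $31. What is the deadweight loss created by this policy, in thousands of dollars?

Rearranging supply gives qs = 8p - 98. Without the control the market clears where 518 - 6p = 8p - 98, i.e. p* = 44 and q* = 254.
Since 31 is below p* = 44, the floor does not bind and the free-market outcome prevails.
Since the control does not bind, no trades are prevented and deadweight loss is zero.

0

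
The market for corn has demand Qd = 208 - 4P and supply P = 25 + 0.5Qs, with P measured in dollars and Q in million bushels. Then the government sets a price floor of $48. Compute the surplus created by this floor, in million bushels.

30

Rearranging supply gives Qs = 2P - 50. Equilibrium: 208 - 4P = 2P - 50, so 258 = 6P and P* = 43, Q* = 36.
Since 48 > 43, the floor is binding.
At P = 48: Qd = 208 - 4·48 = 16 and Qs = 2·48 - 50 = 46.
Surplus = Qs - Qd = 46 - 16 = 30.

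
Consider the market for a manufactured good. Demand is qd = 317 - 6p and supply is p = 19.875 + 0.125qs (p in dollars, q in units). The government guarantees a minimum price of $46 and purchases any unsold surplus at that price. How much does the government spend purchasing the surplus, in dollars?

Rearranging supply gives qs = 8p - 159. Without the control the market clears where 317 - 6p = 8p - 159, i.e. p* = 34 and q* = 113.
Because the floor (46) lies above the market-clearing price, it is binding.
At p = 46: qd = 317 - 6·46 = 41 and qs = 8·46 - 159 = 209.
Surplus = qs - qd = 168.
Government expenditure = surplus × support price = 168 × 46 = 7728.

7728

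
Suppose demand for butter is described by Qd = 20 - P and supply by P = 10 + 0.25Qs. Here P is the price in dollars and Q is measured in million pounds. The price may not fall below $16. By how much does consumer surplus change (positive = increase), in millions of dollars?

Rearranging supply gives Qs = 4P - 40. Setting quantity demanded equal to quantity supplied, 20 - P = 4P - 40, gives P* = 12 and Q* = 8.
Since 16 > 12, the floor is binding.
At P = 16: Qd = 20 - 16 = 4 and Qs = 4·16 - 40 = 24.
Consumer surplus without the control is ½ · (20 - 12) · 8 = 32.
With the floor, consumers buy 4 units at 16, so CS = ½ · (20 - 16) · 4 = 8.
Change in consumer surplus = 8 - 32 = -24.

-24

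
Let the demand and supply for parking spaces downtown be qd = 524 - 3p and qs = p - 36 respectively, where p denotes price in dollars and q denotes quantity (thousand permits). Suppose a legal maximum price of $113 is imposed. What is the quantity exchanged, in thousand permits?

77

Setting quantity demanded equal to quantity supplied, 524 - 3p = p - 36, gives p* = 140 and q* = 104.
The ceiling of 113 is below the equilibrium price 140, so it binds.
At p = 113: qd = 524 - 3·113 = 185 and qs = 113 - 36 = 77.
The quantity actually transacted is the short side, supply: 77.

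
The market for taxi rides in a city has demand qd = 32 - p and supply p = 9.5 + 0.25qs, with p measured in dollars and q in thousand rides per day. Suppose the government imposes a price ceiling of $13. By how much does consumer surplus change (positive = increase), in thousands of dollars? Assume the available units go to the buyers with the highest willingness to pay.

Rearranging supply gives qs = 4p - 38. In a free market, 32 - p = 4p - 38 gives the equilibrium p* = 14, q* = 18.
The ceiling of 13 is below the equilibrium price 14, so it binds.
At p = 13: qd = 32 - 13 = 19 and qs = 4·13 - 38 = 14.
Consumer surplus without the control is ½ · (32 - 14) · 18 = 162.
With the ceiling, 14 units are sold at 13 (assume they go to the highest-value buyers). The demand price at q = 14 is 18, so CS = ½ · [(32 - 13) + (18 - 13)] · 14 = 168.
Change in consumer surplus = 168 - 162 = 6.

6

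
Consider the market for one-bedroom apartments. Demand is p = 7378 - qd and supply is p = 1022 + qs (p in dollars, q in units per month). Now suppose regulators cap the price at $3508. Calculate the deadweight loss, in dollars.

Rearranging demand gives qd = 7378 - p; rearranging supply gives qs = p - 1022. Setting quantity demanded equal to quantity supplied, 7378 - p = p - 1022, gives p* = 4200 and q* = 3178.
The ceiling of 3508 is below the equilibrium price 4200, so it binds.
At p = 3508: qd = 7378 - 3508 = 3870 and qs = 3508 - 1022 = 2486.
Quantity traded falls to 2486. At q = 2486 the demand price is 7378 - 2486 = 4892 and the supply price is 1022 + 2486 = 3508.
Deadweight loss = ½ · (4892 - 3508) · (3178 - 2486) = ½ · 1384 · 692 = 478864.

478864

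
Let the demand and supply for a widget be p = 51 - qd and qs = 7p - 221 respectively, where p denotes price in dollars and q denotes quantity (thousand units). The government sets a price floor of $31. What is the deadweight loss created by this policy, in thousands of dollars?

Rearranging demand gives qd = 51 - p. In a free market, 51 - p = 7p - 221 gives the equilibrium p* = 34, q* = 17.
The floor of 31 is below the equilibrium price 34, so it is not binding; the market clears at p* = 34, q* = 17.
Since the control does not bind, no trades are prevented and deadweight loss is zero.

0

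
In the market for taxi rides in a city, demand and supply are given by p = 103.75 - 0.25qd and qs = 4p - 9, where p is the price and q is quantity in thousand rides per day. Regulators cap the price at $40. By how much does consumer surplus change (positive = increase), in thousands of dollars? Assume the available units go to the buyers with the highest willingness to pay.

1625

Rearranging demand gives qd = 415 - 4p. Setting quantity demanded equal to quantity supplied, 415 - 4p = 4p - 9, gives p* = 53 and q* = 203.
Because the ceiling (40) lies below the market-clearing price, it is binding.
At p = 40: qd = 415 - 4·40 = 255 and qs = 4·40 - 9 = 151.
Consumer surplus without the control is ½ · (103.75 - 53) · 203 = 5151.125.
With the ceiling, 151 units are sold at 40 (assume they go to the highest-value buyers). The demand price at q = 151 is 66, so CS = ½ · [(103.75 - 40) + (66 - 40)] · 151 = 6776.125.
Change in consumer surplus = 6776.125 - 5151.125 = 1625.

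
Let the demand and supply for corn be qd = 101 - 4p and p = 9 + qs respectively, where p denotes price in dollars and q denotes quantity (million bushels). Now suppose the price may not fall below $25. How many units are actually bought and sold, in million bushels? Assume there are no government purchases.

Rearranging supply gives qs = p - 9. Setting quantity demanded equal to quantity supplied, 101 - 4p = p - 9, gives p* = 22 and q* = 13.
Since 25 > 22, the floor is binding.
At p = 25: qd = 101 - 4·25 = 1 and qs = 25 - 9 = 16.
The quantity actually transacted is the short side, demand: 1.

1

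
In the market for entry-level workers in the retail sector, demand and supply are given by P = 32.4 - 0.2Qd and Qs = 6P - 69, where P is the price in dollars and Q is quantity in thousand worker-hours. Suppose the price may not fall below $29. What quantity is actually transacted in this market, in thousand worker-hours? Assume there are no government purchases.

Rearranging demand gives Qd = 162 - 5P. Without the control the market clears where 162 - 5P = 6P - 69, i.e. P* = 21 and Q* = 57.
Because the floor (29) lies above the market-clearing price, it is binding.
At P = 29: Qd = 162 - 5·29 = 17 and Qs = 6·29 - 69 = 105.
The quantity actually transacted is the short side, demand: 17.

17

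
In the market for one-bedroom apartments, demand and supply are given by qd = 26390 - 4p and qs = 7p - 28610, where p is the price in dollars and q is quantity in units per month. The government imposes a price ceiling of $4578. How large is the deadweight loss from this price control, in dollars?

In a free market, 26390 - 4p = 7p - 28610 gives the equilibrium p* = 5000, q* = 6390.
Because the ceiling (4578) lies below the market-clearing price, it is binding.
At p = 4578: qd = 26390 - 4·4578 = 8078 and qs = 7·4578 - 28610 = 3436.
Quantity traded falls to 3436. At q = 3436 the demand price is (26390 - 3436)/4 = 5738.5 and the supply price is (28610 + 3436)/7 = 4578.
Deadweight loss = ½ · (5738.5 - 4578) · (6390 - 3436) = ½ · 1160.5 · 2954 = 1714058.5.

1714058.5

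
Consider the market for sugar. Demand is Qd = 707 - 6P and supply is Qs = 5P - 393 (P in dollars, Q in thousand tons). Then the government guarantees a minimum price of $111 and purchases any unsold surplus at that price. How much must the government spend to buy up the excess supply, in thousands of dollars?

Equilibrium: 707 - 6P = 5P - 393, so 1100 = 11P and P* = 100, Q* = 107.
The floor of 111 is above the equilibrium price 100, so it binds.
At P = 111: Qd = 707 - 6·111 = 41 and Qs = 5·111 - 393 = 162.
Surplus = Qs - Qd = 121.
Government expenditure = surplus × support price = 121 × 111 = 13431.

13431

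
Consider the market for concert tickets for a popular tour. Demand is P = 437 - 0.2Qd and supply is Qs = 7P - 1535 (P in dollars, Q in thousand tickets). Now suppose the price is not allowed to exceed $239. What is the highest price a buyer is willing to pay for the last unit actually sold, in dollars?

409.4

Rearranging demand gives Qd = 2185 - 5P. Setting quantity demanded equal to quantity supplied, 2185 - 5P = 7P - 1535, gives P* = 310 and Q* = 635.
The ceiling of 239 is below the equilibrium price 310, so it binds.
At P = 239: Qd = 2185 - 5·239 = 990 and Qs = 7·239 - 1535 = 138.
Only 138 units reach the market. On the demand curve, the marginal buyer's willingness to pay at Q = 138 is (2185 - 138)/5 = 409.4.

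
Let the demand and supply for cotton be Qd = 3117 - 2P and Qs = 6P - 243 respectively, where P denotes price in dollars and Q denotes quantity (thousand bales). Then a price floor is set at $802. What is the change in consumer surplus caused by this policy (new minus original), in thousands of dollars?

-723890

Setting quantity demanded equal to quantity supplied, 3117 - 2P = 6P - 243, gives P* = 420 and Q* = 2277.
The floor of 802 is above the equilibrium price 420, so it binds.
At P = 802: Qd = 3117 - 2·802 = 1513 and Qs = 6·802 - 243 = 4569.
Consumer surplus without the control is ½ · (1558.5 - 420) · 2277 = 1296182.25.
With the floor, consumers buy 1513 units at 802, so CS = ½ · (1558.5 - 802) · 1513 = 572292.25.
Change in consumer surplus = 572292.25 - 1296182.25 = -723890.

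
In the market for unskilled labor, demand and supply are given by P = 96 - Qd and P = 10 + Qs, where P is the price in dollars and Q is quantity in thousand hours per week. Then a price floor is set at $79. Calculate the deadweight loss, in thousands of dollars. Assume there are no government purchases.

Rearranging demand gives Qd = 96 - P; rearranging supply gives Qs = P - 10. Equilibrium: 96 - P = P - 10, so 106 = 2P and P* = 53, Q* = 43.
Since 79 > 53, the floor is binding.
At P = 79: Qd = 96 - 79 = 17 and Qs = 79 - 10 = 69.
Quantity traded falls to 17. At Q = 17 the demand price is 96 - 17 = 79 and the supply price is 10 + 17 = 27.
Deadweight loss = ½ · (79 - 27) · (43 - 17) = ½ · 52 · 26 = 676.

676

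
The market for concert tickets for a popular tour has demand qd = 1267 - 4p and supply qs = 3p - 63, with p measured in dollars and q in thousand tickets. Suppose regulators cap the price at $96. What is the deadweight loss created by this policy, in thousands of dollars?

In a free market, 1267 - 4p = 3p - 63 gives the equilibrium p* = 190, q* = 507.
Since 96 < 190, the ceiling is binding.
At p = 96: qd = 1267 - 4·96 = 883 and qs = 3·96 - 63 = 225.
Quantity traded falls to 225. At q = 225 the demand price is (1267 - 225)/4 = 260.5 and the supply price is (63 + 225)/3 = 96.
Deadweight loss = ½ · (260.5 - 96) · (507 - 225) = ½ · 164.5 · 282 = 23194.5.

23194.5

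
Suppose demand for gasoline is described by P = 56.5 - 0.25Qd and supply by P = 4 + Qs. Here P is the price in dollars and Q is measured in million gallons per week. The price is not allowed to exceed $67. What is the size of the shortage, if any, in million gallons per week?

Rearranging demand gives Qd = 226 - 4P; rearranging supply gives Qs = P - 4. Setting quantity demanded equal to quantity supplied, 226 - 4P = P - 4, gives P* = 46 and Q* = 42.
Since 67 is above P* = 46, the ceiling does not bind and the free-market outcome prevails.
Since the control does not bind, there is no shortage.

0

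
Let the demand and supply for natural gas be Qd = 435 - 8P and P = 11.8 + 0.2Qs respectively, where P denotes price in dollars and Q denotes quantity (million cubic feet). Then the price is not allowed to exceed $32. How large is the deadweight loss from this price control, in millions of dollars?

146.25

Rearranging supply gives Qs = 5P - 59. Equilibrium: 435 - 8P = 5P - 59, so 494 = 13P and P* = 38, Q* = 131.
Since 32 < 38, the ceiling is binding.
At P = 32: Qd = 435 - 8·32 = 179 and Qs = 5·32 - 59 = 101.
Quantity traded falls to 101. At Q = 101 the demand price is (435 - 101)/8 = 41.75 and the supply price is (59 + 101)/5 = 32.
Deadweight loss = ½ · (41.75 - 32) · (131 - 101) = ½ · 9.75 · 30 = 146.25.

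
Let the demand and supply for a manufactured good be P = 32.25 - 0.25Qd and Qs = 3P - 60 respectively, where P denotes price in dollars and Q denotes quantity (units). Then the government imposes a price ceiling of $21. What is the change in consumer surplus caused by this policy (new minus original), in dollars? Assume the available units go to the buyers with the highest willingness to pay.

-22.5

Rearranging demand gives Qd = 129 - 4P. Equilibrium: 129 - 4P = 3P - 60, so 189 = 7P and P* = 27, Q* = 21.
Because the ceiling (21) lies below the market-clearing price, it is binding.
At P = 21: Qd = 129 - 4·21 = 45 and Qs = 3·21 - 60 = 3.
Consumer surplus without the control is ½ · (32.25 - 27) · 21 = 55.125.
With the ceiling, 3 units are sold at 21 (assume they go to the highest-value buyers). The demand price at Q = 3 is 31.5, so CS = ½ · [(32.25 - 21) + (31.5 - 21)] · 3 = 32.625.
Change in consumer surplus = 32.625 - 55.125 = -22.5.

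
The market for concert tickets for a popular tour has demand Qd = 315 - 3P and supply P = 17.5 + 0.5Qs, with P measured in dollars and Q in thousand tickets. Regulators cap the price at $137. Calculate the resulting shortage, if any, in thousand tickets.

Rearranging supply gives Qs = 2P - 35. Equilibrium: 315 - 3P = 2P - 35, so 350 = 5P and P* = 70, Q* = 105.
Since 137 is above P* = 70, the ceiling does not bind and the free-market outcome prevails.
Since the control does not bind, there is no shortage.

0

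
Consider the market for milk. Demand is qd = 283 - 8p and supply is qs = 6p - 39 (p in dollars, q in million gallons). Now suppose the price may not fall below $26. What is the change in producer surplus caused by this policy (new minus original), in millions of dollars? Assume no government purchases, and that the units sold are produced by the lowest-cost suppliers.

177

Without the control the market clears where 283 - 8p = 6p - 39, i.e. p* = 23 and q* = 99.
Because the floor (26) lies above the market-clearing price, it is binding.
At p = 26: qd = 283 - 8·26 = 75 and qs = 6·26 - 39 = 117.
Producer surplus without the control is ½ · (23 - 6.5) · 99 = 816.75.
With the floor, 75 units are sold at 26. The supply price at q = 75 is 19, so PS = ½ · [(26 - 6.5) + (26 - 19)] · 75 = 993.75.
Change in producer surplus = 993.75 - 816.75 = 177.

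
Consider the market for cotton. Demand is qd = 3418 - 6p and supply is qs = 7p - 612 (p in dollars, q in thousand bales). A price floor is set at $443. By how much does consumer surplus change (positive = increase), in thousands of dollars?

Without the control the market clears where 3418 - 6p = 7p - 612, i.e. p* = 310 and q* = 1558.
Since 443 > 310, the floor is binding.
At p = 443: qd = 3418 - 6·443 = 760 and qs = 7·443 - 612 = 2489.
Consumer surplus without the control is ½ · (1709/3 - 310) · 1558 = 606841/3.
With the floor, consumers buy 760 units at 443, so CS = ½ · (1709/3 - 443) · 760 = 144400/3.
Change in consumer surplus = 144400/3 - 606841/3 = -154147.

-154147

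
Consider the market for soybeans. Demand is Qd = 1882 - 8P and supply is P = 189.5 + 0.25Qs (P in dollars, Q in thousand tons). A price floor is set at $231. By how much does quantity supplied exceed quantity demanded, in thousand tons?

Rearranging supply gives Qs = 4P - 758. Equilibrium: 1882 - 8P = 4P - 758, so 2640 = 12P and P* = 220, Q* = 122.
Since 231 > 220, the floor is binding.
At P = 231: Qd = 1882 - 8·231 = 34 and Qs = 4·231 - 758 = 166.
Surplus = Qs - Qd = 166 - 34 = 132.

132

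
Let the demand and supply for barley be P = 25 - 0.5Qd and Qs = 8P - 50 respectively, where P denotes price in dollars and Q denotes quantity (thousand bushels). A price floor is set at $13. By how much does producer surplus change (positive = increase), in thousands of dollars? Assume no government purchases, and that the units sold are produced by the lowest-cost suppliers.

Rearranging demand gives Qd = 50 - 2P. Without the control the market clears where 50 - 2P = 8P - 50, i.e. P* = 10 and Q* = 30.
Because the floor (13) lies above the market-clearing price, it is binding.
At P = 13: Qd = 50 - 2·13 = 24 and Qs = 8·13 - 50 = 54.
Producer surplus without the control is ½ · (10 - 6.25) · 30 = 56.25.
With the floor, 24 units are sold at 13. The supply price at Q = 24 is 9.25, so PS = ½ · [(13 - 6.25) + (13 - 9.25)] · 24 = 126.
Change in producer surplus = 126 - 56.25 = 69.75.

69.75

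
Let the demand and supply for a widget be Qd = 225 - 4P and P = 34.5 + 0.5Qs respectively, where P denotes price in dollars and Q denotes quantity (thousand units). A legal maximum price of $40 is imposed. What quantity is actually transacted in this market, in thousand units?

Rearranging supply gives Qs = 2P - 69. Equilibrium: 225 - 4P = 2P - 69, so 294 = 6P and P* = 49, Q* = 29.
Because the ceiling (40) lies below the market-clearing price, it is binding.
At P = 40: Qd = 225 - 4·40 = 65 and Qs = 2·40 - 69 = 11.
The quantity actually transacted is the short side, supply: 11.

11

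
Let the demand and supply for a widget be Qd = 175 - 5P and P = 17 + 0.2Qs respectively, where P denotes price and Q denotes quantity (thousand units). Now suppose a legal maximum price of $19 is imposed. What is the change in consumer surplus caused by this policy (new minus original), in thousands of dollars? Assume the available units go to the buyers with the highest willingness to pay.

-52.5

Rearranging supply gives Qs = 5P - 85. In a free market, 175 - 5P = 5P - 85 gives the equilibrium P* = 26, Q* = 45.
Because the ceiling (19) lies below the market-clearing price, it is binding.
At P = 19: Qd = 175 - 5·19 = 80 and Qs = 5·19 - 85 = 10.
Consumer surplus without the control is ½ · (35 - 26) · 45 = 202.5.
With the ceiling, 10 units are sold at 19 (assume they go to the highest-value buyers). The demand price at Q = 10 is 33, so CS = ½ · [(35 - 19) + (33 - 19)] · 10 = 150.
Change in consumer surplus = 150 - 202.5 = -52.5.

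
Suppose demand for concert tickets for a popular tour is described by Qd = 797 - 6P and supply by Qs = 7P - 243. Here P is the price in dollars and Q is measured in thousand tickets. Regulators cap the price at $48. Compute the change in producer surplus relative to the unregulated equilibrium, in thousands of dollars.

-6560

Without the control the market clears where 797 - 6P = 7P - 243, i.e. P* = 80 and Q* = 317.
Because the ceiling (48) lies below the market-clearing price, it is binding.
At P = 48: Qd = 797 - 6·48 = 509 and Qs = 7·48 - 243 = 93.
Producer surplus without the control is ½ · (80 - 243/7) · 317 = 100489/14.
With the ceiling, producers sell 93 units at 48, so PS = ½ · (48 - 243/7) · 93 = 8649/14.
Change in producer surplus = 8649/14 - 100489/14 = -6560.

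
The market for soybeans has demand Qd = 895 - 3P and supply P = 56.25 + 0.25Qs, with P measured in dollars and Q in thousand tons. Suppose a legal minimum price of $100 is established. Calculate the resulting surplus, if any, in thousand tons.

0

Rearranging supply gives Qs = 4P - 225. Setting quantity demanded equal to quantity supplied, 895 - 3P = 4P - 225, gives P* = 160 and Q* = 415.
Since 100 is below P* = 160, the floor does not bind and the free-market outcome prevails.
Since the control does not bind, there is no surplus.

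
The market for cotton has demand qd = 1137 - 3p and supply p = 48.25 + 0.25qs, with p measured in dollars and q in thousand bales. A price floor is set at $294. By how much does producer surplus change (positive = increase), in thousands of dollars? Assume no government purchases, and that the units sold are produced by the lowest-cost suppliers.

Rearranging supply gives qs = 4p - 193. Setting quantity demanded equal to quantity supplied, 1137 - 3p = 4p - 193, gives p* = 190 and q* = 567.
The floor of 294 is above the equilibrium price 190, so it binds.
At p = 294: qd = 1137 - 3·294 = 255 and qs = 4·294 - 193 = 983.
Producer surplus without the control is ½ · (190 - 48.25) · 567 = 40186.125.
With the floor, 255 units are sold at 294. The supply price at q = 255 is 112, so PS = ½ · [(294 - 48.25) + (294 - 112)] · 255 = 54538.125.
Change in producer surplus = 54538.125 - 40186.125 = 14352.

14352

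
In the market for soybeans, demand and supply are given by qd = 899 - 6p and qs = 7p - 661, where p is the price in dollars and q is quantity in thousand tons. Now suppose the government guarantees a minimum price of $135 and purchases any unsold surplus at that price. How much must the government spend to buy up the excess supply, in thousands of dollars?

Without the control the market clears where 899 - 6p = 7p - 661, i.e. p* = 120 and q* = 179.
Since 135 > 120, the floor is binding.
At p = 135: qd = 899 - 6·135 = 89 and qs = 7·135 - 661 = 284.
Surplus = qs - qd = 195.
Government expenditure = surplus × support price = 195 × 135 = 26325.

26325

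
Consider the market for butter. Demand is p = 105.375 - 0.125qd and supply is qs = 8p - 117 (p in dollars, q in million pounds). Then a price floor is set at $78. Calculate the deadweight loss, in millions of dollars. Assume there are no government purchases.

2592

Rearranging demand gives qd = 843 - 8p. Without the control the market clears where 843 - 8p = 8p - 117, i.e. p* = 60 and q* = 363.
Because the floor (78) lies above the market-clearing price, it is binding.
At p = 78: qd = 843 - 8·78 = 219 and qs = 8·78 - 117 = 507.
Quantity traded falls to 219. At q = 219 the demand price is (843 - 219)/8 = 78 and the supply price is (117 + 219)/8 = 42.
Deadweight loss = ½ · (78 - 42) · (363 - 219) = ½ · 36 · 144 = 2592.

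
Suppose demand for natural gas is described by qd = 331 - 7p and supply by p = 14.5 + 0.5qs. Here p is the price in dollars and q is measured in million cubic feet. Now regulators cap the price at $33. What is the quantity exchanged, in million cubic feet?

Rearranging supply gives qs = 2p - 29. Without the control the market clears where 331 - 7p = 2p - 29, i.e. p* = 40 and q* = 51.
The ceiling of 33 is below the equilibrium price 40, so it binds.
At p = 33: qd = 331 - 7·33 = 100 and qs = 2·33 - 29 = 37.
The quantity actually transacted is the short side, supply: 37.

37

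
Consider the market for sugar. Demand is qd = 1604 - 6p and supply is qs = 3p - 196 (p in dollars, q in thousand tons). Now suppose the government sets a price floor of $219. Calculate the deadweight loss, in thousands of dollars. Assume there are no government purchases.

In a free market, 1604 - 6p = 3p - 196 gives the equilibrium p* = 200, q* = 404.
Since 219 > 200, the floor is binding.
At p = 219: qd = 1604 - 6·219 = 290 and qs = 3·219 - 196 = 461.
Quantity traded falls to 290. At q = 290 the demand price is (1604 - 290)/6 = 219 and the supply price is (196 + 290)/3 = 162.
Deadweight loss = ½ · (219 - 162) · (404 - 290) = ½ · 57 · 114 = 3249.

3249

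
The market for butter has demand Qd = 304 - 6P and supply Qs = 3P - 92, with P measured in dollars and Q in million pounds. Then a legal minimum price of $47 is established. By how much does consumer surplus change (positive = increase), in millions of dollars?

In a free market, 304 - 6P = 3P - 92 gives the equilibrium P* = 44, Q* = 40.
Because the floor (47) lies above the market-clearing price, it is binding.
At P = 47: Qd = 304 - 6·47 = 22 and Qs = 3·47 - 92 = 49.
Consumer surplus without the control is ½ · (152/3 - 44) · 40 = 400/3.
With the floor, consumers buy 22 units at 47, so CS = ½ · (152/3 - 47) · 22 = 121/3.
Change in consumer surplus = 121/3 - 400/3 = -93.

-93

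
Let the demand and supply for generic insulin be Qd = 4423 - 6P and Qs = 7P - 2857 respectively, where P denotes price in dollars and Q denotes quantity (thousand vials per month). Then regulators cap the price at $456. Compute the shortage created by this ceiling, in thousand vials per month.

Without the control the market clears where 4423 - 6P = 7P - 2857, i.e. P* = 560 and Q* = 1063.
Since 456 < 560, the ceiling is binding.
At P = 456: Qd = 4423 - 6·456 = 1687 and Qs = 7·456 - 2857 = 335.
Shortage = Qd - Qs = 1687 - 335 = 1352.

1352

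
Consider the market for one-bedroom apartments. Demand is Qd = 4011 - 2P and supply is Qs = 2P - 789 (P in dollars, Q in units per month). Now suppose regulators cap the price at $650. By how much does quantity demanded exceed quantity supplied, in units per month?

In a free market, 4011 - 2P = 2P - 789 gives the equilibrium P* = 1200, Q* = 1611.
The ceiling of 650 is below the equilibrium price 1200, so it binds.
At P = 650: Qd = 4011 - 2·650 = 2711 and Qs = 2·650 - 789 = 511.
Shortage = Qd - Qs = 2711 - 511 = 2200.

2200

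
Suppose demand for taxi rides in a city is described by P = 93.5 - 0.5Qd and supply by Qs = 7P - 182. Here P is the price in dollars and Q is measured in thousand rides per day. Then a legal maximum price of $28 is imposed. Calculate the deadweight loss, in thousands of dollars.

Rearranging demand gives Qd = 187 - 2P. In a free market, 187 - 2P = 7P - 182 gives the equilibrium P* = 41, Q* = 105.
The ceiling of 28 is below the equilibrium price 41, so it binds.
At P = 28: Qd = 187 - 2·28 = 131 and Qs = 7·28 - 182 = 14.
Quantity traded falls to 14. At Q = 14 the demand price is (187 - 14)/2 = 86.5 and the supply price is (182 + 14)/7 = 28.
Deadweight loss = ½ · (86.5 - 28) · (105 - 14) = ½ · 58.5 · 91 = 2661.75.

2661.75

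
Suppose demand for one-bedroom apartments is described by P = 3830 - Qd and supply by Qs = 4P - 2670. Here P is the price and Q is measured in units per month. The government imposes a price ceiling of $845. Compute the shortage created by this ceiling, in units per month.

Rearranging demand gives Qd = 3830 - P. Setting quantity demanded equal to quantity supplied, 3830 - P = 4P - 2670, gives P* = 1300 and Q* = 2530.
The ceiling of 845 is below the equilibrium price 1300, so it binds.
At P = 845: Qd = 3830 - 845 = 2985 and Qs = 4·845 - 2670 = 710.
Shortage = Qd - Qs = 2985 - 710 = 2275.

2275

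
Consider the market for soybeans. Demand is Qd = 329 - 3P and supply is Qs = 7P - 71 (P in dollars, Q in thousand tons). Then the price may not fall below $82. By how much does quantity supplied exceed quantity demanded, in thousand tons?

420

Setting quantity demanded equal to quantity supplied, 329 - 3P = 7P - 71, gives P* = 40 and Q* = 209.
Since 82 > 40, the floor is binding.
At P = 82: Qd = 329 - 3·82 = 83 and Qs = 7·82 - 71 = 503.
Surplus = Qs - Qd = 503 - 83 = 420.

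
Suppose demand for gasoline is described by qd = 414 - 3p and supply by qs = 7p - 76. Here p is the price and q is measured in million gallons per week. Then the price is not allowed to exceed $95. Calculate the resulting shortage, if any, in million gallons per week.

0

Without the control the market clears where 414 - 3p = 7p - 76, i.e. p* = 49 and q* = 267.
The ceiling of 95 is above the equilibrium price 49, so it is not binding; the market clears at p* = 49, q* = 267.
Since the control does not bind, there is no shortage.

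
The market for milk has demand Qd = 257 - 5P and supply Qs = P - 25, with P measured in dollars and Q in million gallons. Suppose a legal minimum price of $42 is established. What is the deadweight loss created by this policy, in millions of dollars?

In a free market, 257 - 5P = P - 25 gives the equilibrium P* = 47, Q* = 22.
The floor of 42 is below the equilibrium price 47, so it is not binding; the market clears at P* = 47, Q* = 22.
Since the control does not bind, no trades are prevented and deadweight loss is zero.

0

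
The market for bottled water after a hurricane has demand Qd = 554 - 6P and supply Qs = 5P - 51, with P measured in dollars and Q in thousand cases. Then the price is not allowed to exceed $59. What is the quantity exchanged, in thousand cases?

Without the control the market clears where 554 - 6P = 5P - 51, i.e. P* = 55 and Q* = 224.
Since 59 is above P* = 55, the ceiling does not bind and the free-market outcome prevails.

224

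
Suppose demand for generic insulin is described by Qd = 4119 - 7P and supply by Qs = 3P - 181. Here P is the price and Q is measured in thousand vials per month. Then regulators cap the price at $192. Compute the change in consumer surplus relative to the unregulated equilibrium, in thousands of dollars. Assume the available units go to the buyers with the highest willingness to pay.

57596

Without the control the market clears where 4119 - 7P = 3P - 181, i.e. P* = 430 and Q* = 1109.
Because the ceiling (192) lies below the market-clearing price, it is binding.
At P = 192: Qd = 4119 - 7·192 = 2775 and Qs = 3·192 - 181 = 395.
Consumer surplus without the control is ½ · (4119/7 - 430) · 1109 = 1229881/14.
With the ceiling, 395 units are sold at 192 (assume they go to the highest-value buyers). The demand price at Q = 395 is 532, so CS = ½ · [(4119/7 - 192) + (532 - 192)] · 395 = 2036225/14.
Change in consumer surplus = 2036225/14 - 1229881/14 = 57596.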